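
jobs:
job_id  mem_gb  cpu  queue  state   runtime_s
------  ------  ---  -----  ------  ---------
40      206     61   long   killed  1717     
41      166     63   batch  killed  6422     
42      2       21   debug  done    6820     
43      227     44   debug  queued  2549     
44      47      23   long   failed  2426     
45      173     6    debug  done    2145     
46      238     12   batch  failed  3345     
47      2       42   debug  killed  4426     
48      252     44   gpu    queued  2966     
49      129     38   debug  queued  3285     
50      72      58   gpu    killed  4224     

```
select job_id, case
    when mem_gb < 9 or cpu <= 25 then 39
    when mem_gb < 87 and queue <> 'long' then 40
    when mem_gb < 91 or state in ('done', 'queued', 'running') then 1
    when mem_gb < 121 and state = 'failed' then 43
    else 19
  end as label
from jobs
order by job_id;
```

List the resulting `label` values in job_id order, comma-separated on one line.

job_id=40: ELSE → 19
job_id=41: ELSE → 19
job_id=42: mem_gb < 9 or cpu <= 25 → 39
job_id=43: mem_gb < 91 or state in ('done', 'queued', 'running') → 1
job_id=44: mem_gb < 9 or cpu <= 25 → 39
job_id=45: mem_gb < 9 or cpu <= 25 → 39
job_id=46: mem_gb < 9 or cpu <= 25 → 39
job_id=47: mem_gb < 9 or cpu <= 25 → 39
job_id=48: mem_gb < 91 or state in ('done', 'queued', 'running') → 1
job_id=49: mem_gb < 91 or state in ('done', 'queued', 'running') → 1
job_id=50: mem_gb < 87 and queue <> 'long' → 40

19, 19, 39, 1, 39, 39, 39, 39, 1, 1, 40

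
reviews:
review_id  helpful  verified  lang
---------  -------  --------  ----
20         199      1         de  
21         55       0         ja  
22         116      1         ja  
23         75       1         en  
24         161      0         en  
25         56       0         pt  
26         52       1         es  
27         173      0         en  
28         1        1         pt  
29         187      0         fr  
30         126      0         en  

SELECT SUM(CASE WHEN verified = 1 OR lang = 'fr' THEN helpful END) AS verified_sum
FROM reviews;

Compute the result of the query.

review_id=20: ✓ → 199
review_id=21: ✗
review_id=22: ✓ → 116
review_id=23: ✓ → 75
review_id=24: ✗
review_id=25: ✗
review_id=26: ✓ → 52
review_id=27: ✗
review_id=28: ✓ → 1
review_id=29: ✓ → 187
review_id=30: ✗
verified_sum = 199 + 116 + 75 + 52 + 1 + 187 = 630

630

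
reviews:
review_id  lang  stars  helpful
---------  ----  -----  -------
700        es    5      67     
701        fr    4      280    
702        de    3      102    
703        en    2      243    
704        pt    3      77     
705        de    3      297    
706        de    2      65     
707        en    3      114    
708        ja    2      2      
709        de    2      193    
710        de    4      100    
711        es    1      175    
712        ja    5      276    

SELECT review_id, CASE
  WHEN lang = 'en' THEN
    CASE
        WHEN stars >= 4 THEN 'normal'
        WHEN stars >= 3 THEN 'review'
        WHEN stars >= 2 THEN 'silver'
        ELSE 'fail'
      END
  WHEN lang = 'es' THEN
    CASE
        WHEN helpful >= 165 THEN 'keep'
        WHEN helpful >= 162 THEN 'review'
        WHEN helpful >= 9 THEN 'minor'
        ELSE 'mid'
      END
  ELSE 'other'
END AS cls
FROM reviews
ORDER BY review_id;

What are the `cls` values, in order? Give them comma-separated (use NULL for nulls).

minor, other, other, silver, other, other, other, review, other, other, other, keep, other

review_id=700: lang='es' → inner[helpful >= 9] → minor
review_id=701: lang='fr' → outer ELSE → other
review_id=702: lang='de' → outer ELSE → other
review_id=703: lang='en' → inner[stars >= 2] → silver
review_id=704: lang='pt' → outer ELSE → other
review_id=705: lang='de' → outer ELSE → other
review_id=706: lang='de' → outer ELSE → other
review_id=707: lang='en' → inner[stars >= 3] → review
review_id=708: lang='ja' → outer ELSE → other
review_id=709: lang='de' → outer ELSE → other
review_id=710: lang='de' → outer ELSE → other
review_id=711: lang='es' → inner[helpful >= 165] → keep
review_id=712: lang='ja' → outer ELSE → other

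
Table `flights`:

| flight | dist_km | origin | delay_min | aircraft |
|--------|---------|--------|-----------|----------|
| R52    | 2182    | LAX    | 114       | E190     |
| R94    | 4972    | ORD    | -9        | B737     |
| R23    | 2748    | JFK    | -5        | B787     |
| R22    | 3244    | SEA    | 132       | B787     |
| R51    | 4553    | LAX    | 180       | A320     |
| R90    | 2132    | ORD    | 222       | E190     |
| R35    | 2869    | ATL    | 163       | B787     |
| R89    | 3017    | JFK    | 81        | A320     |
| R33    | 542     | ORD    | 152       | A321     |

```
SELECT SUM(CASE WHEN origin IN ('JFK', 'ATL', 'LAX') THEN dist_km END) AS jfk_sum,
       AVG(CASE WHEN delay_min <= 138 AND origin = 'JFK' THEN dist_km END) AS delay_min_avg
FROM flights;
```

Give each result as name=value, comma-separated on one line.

jfk_sum=15369, delay_min_avg=2882.5

[jfk_sum: origin IN ('JFK', 'ATL', 'LAX')]
flight=R52: ✓ → 2182
flight=R94: ✗
flight=R23: ✓ → 2748
flight=R22: ✗
flight=R51: ✓ → 4553
flight=R90: ✗
flight=R35: ✓ → 2869
flight=R89: ✓ → 3017
flight=R33: ✗
jfk_sum = 2182 + 2748 + 4553 + 2869 + 3017 = 15369
—
[delay_min_avg: delay_min <= 138 AND origin = 'JFK']
flight=R52: ✗
flight=R94: ✗
flight=R23: ✓ → 2748
flight=R22: ✗
flight=R51: ✗
flight=R90: ✗
flight=R35: ✗
flight=R89: ✓ → 3017
flight=R33: ✗
delay_min_avg = (2748 + 3017) / 2 = 2882.5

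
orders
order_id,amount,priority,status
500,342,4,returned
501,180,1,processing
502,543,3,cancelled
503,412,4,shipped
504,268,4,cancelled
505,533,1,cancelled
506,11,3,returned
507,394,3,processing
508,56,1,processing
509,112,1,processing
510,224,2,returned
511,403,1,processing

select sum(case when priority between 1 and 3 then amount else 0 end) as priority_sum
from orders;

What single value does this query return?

order_id=500: ✗
order_id=501: ✓ → 180
order_id=502: ✓ → 543
order_id=503: ✗
order_id=504: ✗
order_id=505: ✓ → 533
order_id=506: ✓ → 11
order_id=507: ✓ → 394
order_id=508: ✓ → 56
order_id=509: ✓ → 112
order_id=510: ✓ → 224
order_id=511: ✓ → 403
priority_sum = 180 + 543 + 533 + 11 + 394 + 56 + 112 + 224 + 403 = 2456

2456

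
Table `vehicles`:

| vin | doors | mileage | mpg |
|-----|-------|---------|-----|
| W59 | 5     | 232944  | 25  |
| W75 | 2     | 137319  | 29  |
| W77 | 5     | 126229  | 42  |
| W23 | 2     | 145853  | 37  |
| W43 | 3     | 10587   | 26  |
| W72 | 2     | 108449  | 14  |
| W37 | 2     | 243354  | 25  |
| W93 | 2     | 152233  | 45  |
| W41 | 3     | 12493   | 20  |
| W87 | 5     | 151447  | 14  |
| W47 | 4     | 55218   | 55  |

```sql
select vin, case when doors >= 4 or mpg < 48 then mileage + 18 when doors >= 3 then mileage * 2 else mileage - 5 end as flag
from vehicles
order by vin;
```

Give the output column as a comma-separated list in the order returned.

vin=W23: doors >= 4 or mpg < 48 → 145871
vin=W37: doors >= 4 or mpg < 48 → 243372
vin=W41: doors >= 4 or mpg < 48 → 12511
vin=W43: doors >= 4 or mpg < 48 → 10605
vin=W47: doors >= 4 or mpg < 48 → 55236
vin=W59: doors >= 4 or mpg < 48 → 232962
vin=W72: doors >= 4 or mpg < 48 → 108467
vin=W75: doors >= 4 or mpg < 48 → 137337
vin=W77: doors >= 4 or mpg < 48 → 126247
vin=W87: doors >= 4 or mpg < 48 → 151465
vin=W93: doors >= 4 or mpg < 48 → 152251

145871, 243372, 12511, 10605, 55236, 232962, 108467, 137337, 126247, 151465, 152251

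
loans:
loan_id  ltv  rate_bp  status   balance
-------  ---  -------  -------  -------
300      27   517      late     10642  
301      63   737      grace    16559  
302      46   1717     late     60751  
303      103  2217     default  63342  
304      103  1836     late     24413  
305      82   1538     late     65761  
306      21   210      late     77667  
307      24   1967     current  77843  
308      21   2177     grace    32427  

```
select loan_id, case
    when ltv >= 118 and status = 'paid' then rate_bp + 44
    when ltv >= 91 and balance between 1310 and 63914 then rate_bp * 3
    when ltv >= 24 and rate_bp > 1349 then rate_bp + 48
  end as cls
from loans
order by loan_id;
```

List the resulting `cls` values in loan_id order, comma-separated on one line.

loan_id=300: (no match → NULL) → NULL
loan_id=301: (no match → NULL) → NULL
loan_id=302: ltv >= 24 and rate_bp > 1349 → 1765
loan_id=303: ltv >= 91 and balance between 1310 and 63914 → 6651
loan_id=304: ltv >= 91 and balance between 1310 and 63914 → 5508
loan_id=305: ltv >= 24 and rate_bp > 1349 → 1586
loan_id=306: (no match → NULL) → NULL
loan_id=307: ltv >= 24 and rate_bp > 1349 → 2015
loan_id=308: (no match → NULL) → NULL

NULL, NULL, 1765, 6651, 5508, 1586, NULL, 2015, NULL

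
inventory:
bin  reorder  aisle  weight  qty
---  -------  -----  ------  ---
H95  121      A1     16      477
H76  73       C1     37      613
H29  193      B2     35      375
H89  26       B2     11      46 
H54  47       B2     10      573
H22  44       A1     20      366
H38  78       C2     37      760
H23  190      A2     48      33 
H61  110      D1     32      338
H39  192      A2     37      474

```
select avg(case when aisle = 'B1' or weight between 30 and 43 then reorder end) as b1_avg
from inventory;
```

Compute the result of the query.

bin=H95: ✗
bin=H76: ✓ → 73
bin=H29: ✓ → 193
bin=H89: ✗
bin=H54: ✗
bin=H22: ✗
bin=H38: ✓ → 78
bin=H23: ✗
bin=H61: ✓ → 110
bin=H39: ✓ → 192
b1_avg = (73 + 193 + 78 + 110 + 192) / 5 = 129.2

129.2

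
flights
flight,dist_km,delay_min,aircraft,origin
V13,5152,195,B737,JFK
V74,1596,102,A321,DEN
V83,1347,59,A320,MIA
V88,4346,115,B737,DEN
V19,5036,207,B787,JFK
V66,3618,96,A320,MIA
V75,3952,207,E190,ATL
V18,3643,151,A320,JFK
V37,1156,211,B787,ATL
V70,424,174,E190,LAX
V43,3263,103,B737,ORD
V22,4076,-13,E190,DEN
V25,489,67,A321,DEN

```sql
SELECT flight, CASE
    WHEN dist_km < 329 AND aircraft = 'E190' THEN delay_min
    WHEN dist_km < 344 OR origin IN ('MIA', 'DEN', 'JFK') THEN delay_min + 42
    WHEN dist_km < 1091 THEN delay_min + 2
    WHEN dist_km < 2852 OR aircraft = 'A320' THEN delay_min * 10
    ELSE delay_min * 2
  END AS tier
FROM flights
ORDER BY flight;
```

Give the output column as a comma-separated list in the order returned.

237, 193, 249, 29, 109, 2110, 206, 138, 176, 144, 414, 101, 157

flight=V13: dist_km < 344 OR origin IN ('MIA', 'DEN', 'JFK') → 237
flight=V18: dist_km < 344 OR origin IN ('MIA', 'DEN', 'JFK') → 193
flight=V19: dist_km < 344 OR origin IN ('MIA', 'DEN', 'JFK') → 249
flight=V22: dist_km < 344 OR origin IN ('MIA', 'DEN', 'JFK') → 29
flight=V25: dist_km < 344 OR origin IN ('MIA', 'DEN', 'JFK') → 109
flight=V37: dist_km < 2852 OR aircraft = 'A320' → 2110
flight=V43: ELSE → 206
flight=V66: dist_km < 344 OR origin IN ('MIA', 'DEN', 'JFK') → 138
flight=V70: dist_km < 1091 → 176
flight=V74: dist_km < 344 OR origin IN ('MIA', 'DEN', 'JFK') → 144
flight=V75: ELSE → 414
flight=V83: dist_km < 344 OR origin IN ('MIA', 'DEN', 'JFK') → 101
flight=V88: dist_km < 344 OR origin IN ('MIA', 'DEN', 'JFK') → 157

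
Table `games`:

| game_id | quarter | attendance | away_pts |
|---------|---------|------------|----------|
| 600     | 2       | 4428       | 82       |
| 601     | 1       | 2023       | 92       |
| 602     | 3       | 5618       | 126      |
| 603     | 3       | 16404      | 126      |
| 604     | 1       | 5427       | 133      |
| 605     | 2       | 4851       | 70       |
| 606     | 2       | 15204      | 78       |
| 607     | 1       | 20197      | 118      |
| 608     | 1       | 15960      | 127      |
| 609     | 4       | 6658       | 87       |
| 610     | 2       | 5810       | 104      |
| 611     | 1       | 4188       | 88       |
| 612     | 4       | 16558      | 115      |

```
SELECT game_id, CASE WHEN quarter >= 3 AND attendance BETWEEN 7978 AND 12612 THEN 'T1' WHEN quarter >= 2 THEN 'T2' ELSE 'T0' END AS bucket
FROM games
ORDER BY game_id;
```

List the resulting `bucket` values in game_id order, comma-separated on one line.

game_id=600: quarter >= 2 → T2
game_id=601: ELSE → T0
game_id=602: quarter >= 2 → T2
game_id=603: quarter >= 2 → T2
game_id=604: ELSE → T0
game_id=605: quarter >= 2 → T2
game_id=606: quarter >= 2 → T2
game_id=607: ELSE → T0
game_id=608: ELSE → T0
game_id=609: quarter >= 2 → T2
game_id=610: quarter >= 2 → T2
game_id=611: ELSE → T0
game_id=612: quarter >= 2 → T2

T2, T0, T2, T2, T0, T2, T2, T0, T0, T2, T2, T0, T2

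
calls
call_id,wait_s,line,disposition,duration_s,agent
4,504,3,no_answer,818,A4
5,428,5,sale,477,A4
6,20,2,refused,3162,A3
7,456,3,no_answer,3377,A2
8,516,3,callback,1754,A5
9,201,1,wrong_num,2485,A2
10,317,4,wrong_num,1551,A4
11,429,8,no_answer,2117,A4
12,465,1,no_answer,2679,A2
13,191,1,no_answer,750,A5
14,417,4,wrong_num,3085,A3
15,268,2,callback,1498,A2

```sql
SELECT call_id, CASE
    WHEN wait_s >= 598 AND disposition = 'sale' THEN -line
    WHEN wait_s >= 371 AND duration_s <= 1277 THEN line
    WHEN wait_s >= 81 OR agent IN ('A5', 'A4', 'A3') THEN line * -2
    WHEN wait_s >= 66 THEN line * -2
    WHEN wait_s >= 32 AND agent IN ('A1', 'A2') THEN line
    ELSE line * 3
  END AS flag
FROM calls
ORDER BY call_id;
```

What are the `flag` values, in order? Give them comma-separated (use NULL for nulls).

3, 5, -4, -6, -6, -2, -8, -16, -2, -2, -8, -4

call_id=4: wait_s >= 371 AND duration_s <= 1277 → 3
call_id=5: wait_s >= 371 AND duration_s <= 1277 → 5
call_id=6: wait_s >= 81 OR agent IN ('A5', 'A4', 'A3') → -4
call_id=7: wait_s >= 81 OR agent IN ('A5', 'A4', 'A3') → -6
call_id=8: wait_s >= 81 OR agent IN ('A5', 'A4', 'A3') → -6
call_id=9: wait_s >= 81 OR agent IN ('A5', 'A4', 'A3') → -2
call_id=10: wait_s >= 81 OR agent IN ('A5', 'A4', 'A3') → -8
call_id=11: wait_s >= 81 OR agent IN ('A5', 'A4', 'A3') → -16
call_id=12: wait_s >= 81 OR agent IN ('A5', 'A4', 'A3') → -2
call_id=13: wait_s >= 81 OR agent IN ('A5', 'A4', 'A3') → -2
call_id=14: wait_s >= 81 OR agent IN ('A5', 'A4', 'A3') → -8
call_id=15: wait_s >= 81 OR agent IN ('A5', 'A4', 'A3') → -4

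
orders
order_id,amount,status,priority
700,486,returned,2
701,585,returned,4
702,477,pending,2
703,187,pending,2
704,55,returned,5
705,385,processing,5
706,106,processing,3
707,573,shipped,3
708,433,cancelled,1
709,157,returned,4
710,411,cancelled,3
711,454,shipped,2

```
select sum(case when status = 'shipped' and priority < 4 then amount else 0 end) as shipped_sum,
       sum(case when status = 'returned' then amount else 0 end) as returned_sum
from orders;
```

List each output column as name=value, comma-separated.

[shipped_sum: status = 'shipped' and priority < 4]
order_id=700: ✗
order_id=701: ✗
order_id=702: ✗
order_id=703: ✗
order_id=704: ✗
order_id=705: ✗
order_id=706: ✗
order_id=707: ✓ → 573
order_id=708: ✗
order_id=709: ✗
order_id=710: ✗
order_id=711: ✓ → 454
shipped_sum = 573 + 454 = 1027
—
[returned_sum: status = 'returned']
order_id=700: ✓ → 486
order_id=701: ✓ → 585
order_id=702: ✗
order_id=703: ✗
order_id=704: ✓ → 55
order_id=705: ✗
order_id=706: ✗
order_id=707: ✗
order_id=708: ✗
order_id=709: ✓ → 157
order_id=710: ✗
order_id=711: ✗
returned_sum = 486 + 585 + 55 + 157 = 1283

shipped_sum=1027, returned_sum=1283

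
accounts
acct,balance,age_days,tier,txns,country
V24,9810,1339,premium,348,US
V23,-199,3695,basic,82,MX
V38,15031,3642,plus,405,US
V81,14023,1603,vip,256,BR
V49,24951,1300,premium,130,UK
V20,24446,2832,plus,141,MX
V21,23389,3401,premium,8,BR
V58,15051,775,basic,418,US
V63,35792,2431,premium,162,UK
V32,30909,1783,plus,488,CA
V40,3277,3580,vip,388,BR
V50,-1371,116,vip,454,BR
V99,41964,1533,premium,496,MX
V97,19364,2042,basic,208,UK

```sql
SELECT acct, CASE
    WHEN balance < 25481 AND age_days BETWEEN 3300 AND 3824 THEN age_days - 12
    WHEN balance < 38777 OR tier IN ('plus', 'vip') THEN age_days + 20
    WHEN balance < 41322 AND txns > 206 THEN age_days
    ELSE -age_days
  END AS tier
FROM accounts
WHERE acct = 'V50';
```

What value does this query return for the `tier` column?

acct = V50: balance=-1371, age_days=116, tier=vip, txns=454, country=BR.
balance < 25481 AND age_days BETWEEN 3300 AND 3824 → false
balance < 38777 OR tier IN ('plus', 'vip') → true → 136

136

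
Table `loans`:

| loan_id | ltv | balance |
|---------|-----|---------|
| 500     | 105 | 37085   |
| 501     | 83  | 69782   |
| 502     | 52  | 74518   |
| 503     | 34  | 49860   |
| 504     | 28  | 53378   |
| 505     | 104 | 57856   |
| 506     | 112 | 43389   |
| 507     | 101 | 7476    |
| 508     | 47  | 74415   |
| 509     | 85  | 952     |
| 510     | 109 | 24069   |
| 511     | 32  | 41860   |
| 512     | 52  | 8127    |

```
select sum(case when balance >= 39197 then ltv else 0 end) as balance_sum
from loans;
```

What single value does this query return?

492

loan_id=500: ✗
loan_id=501: ✓ → 83
loan_id=502: ✓ → 52
loan_id=503: ✓ → 34
loan_id=504: ✓ → 28
loan_id=505: ✓ → 104
loan_id=506: ✓ → 112
loan_id=507: ✗
loan_id=508: ✓ → 47
loan_id=509: ✗
loan_id=510: ✗
loan_id=511: ✓ → 32
loan_id=512: ✗
balance_sum = 83 + 52 + 34 + 28 + 104 + 112 + 47 + 32 = 492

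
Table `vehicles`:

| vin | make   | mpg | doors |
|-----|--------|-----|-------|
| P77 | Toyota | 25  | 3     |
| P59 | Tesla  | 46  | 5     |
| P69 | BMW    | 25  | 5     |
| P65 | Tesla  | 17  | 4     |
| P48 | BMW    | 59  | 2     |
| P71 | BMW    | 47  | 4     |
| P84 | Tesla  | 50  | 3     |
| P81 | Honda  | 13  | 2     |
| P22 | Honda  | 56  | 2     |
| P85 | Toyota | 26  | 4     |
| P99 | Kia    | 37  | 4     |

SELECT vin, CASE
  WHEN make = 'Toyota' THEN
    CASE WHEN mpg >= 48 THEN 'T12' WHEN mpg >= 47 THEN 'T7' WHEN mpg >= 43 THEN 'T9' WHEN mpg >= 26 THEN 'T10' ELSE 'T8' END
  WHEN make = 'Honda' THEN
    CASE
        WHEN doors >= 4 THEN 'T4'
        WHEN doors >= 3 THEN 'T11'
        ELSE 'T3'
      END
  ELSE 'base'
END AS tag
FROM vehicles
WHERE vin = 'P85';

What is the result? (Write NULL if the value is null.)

T10

vin = P85: make=Toyota, mpg=26, doors=4.
make='Toyota' → inner[mpg >= 26] → T10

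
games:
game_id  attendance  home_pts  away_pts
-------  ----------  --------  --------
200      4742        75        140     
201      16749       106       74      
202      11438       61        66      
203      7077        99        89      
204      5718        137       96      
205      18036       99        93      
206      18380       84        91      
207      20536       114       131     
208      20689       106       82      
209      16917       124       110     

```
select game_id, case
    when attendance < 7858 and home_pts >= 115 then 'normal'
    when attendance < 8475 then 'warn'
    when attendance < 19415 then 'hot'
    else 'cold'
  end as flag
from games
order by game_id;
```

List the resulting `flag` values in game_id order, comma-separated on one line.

warn, hot, hot, warn, normal, hot, hot, cold, cold, hot

game_id=200: attendance < 8475 → warn
game_id=201: attendance < 19415 → hot
game_id=202: attendance < 19415 → hot
game_id=203: attendance < 8475 → warn
game_id=204: attendance < 7858 and home_pts >= 115 → normal
game_id=205: attendance < 19415 → hot
game_id=206: attendance < 19415 → hot
game_id=207: ELSE → cold
game_id=208: ELSE → cold
game_id=209: attendance < 19415 → hot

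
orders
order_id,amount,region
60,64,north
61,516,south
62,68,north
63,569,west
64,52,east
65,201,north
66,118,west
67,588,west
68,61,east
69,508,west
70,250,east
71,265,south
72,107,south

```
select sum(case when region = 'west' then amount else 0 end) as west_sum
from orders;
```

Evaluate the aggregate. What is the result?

1783

order_id=60: ✗
order_id=61: ✗
order_id=62: ✗
order_id=63: ✓ → 569
order_id=64: ✗
order_id=65: ✗
order_id=66: ✓ → 118
order_id=67: ✓ → 588
order_id=68: ✗
order_id=69: ✓ → 508
order_id=70: ✗
order_id=71: ✗
order_id=72: ✗
west_sum = 569 + 118 + 588 + 508 = 1783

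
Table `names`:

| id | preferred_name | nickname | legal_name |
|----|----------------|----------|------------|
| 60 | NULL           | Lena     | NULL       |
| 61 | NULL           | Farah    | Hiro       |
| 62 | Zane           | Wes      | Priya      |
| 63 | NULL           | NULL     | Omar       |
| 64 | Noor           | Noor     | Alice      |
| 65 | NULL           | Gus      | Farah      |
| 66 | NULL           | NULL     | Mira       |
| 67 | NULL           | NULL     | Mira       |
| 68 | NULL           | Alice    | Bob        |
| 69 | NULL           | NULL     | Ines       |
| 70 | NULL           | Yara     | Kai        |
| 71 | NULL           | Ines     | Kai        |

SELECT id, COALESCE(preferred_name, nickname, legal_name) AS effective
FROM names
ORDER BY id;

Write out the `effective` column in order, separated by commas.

id=60: preferred_name=NULL, nickname=Lena → Lena
id=61: preferred_name=NULL, nickname=Farah → Farah
id=62: preferred_name=Zane → Zane
id=63: preferred_name=NULL, nickname=NULL, legal_name=Omar → Omar
id=64: preferred_name=Noor → Noor
id=65: preferred_name=NULL, nickname=Gus → Gus
id=66: preferred_name=NULL, nickname=NULL, legal_name=Mira → Mira
id=67: preferred_name=NULL, nickname=NULL, legal_name=Mira → Mira
id=68: preferred_name=NULL, nickname=Alice → Alice
id=69: preferred_name=NULL, nickname=NULL, legal_name=Ines → Ines
id=70: preferred_name=NULL, nickname=Yara → Yara
id=71: preferred_name=NULL, nickname=Ines → Ines

Lena, Farah, Zane, Omar, Noor, Gus, Mira, Mira, Alice, Ines, Yara, Ines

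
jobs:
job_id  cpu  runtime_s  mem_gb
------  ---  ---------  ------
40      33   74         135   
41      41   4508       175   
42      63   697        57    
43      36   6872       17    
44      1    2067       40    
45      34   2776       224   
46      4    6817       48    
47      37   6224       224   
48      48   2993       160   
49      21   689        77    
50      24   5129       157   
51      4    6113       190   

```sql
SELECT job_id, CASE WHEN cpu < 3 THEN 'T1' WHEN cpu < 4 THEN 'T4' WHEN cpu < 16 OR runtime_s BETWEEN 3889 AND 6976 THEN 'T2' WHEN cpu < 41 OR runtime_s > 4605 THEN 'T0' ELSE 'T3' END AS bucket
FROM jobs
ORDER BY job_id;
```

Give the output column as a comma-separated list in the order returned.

T0, T2, T3, T2, T1, T0, T2, T2, T3, T0, T2, T2

job_id=40: cpu < 41 OR runtime_s > 4605 → T0
job_id=41: cpu < 16 OR runtime_s BETWEEN 3889 AND 6976 → T2
job_id=42: ELSE → T3
job_id=43: cpu < 16 OR runtime_s BETWEEN 3889 AND 6976 → T2
job_id=44: cpu < 3 → T1
job_id=45: cpu < 41 OR runtime_s > 4605 → T0
job_id=46: cpu < 16 OR runtime_s BETWEEN 3889 AND 6976 → T2
job_id=47: cpu < 16 OR runtime_s BETWEEN 3889 AND 6976 → T2
job_id=48: ELSE → T3
job_id=49: cpu < 41 OR runtime_s > 4605 → T0
job_id=50: cpu < 16 OR runtime_s BETWEEN 3889 AND 6976 → T2
job_id=51: cpu < 16 OR runtime_s BETWEEN 3889 AND 6976 → T2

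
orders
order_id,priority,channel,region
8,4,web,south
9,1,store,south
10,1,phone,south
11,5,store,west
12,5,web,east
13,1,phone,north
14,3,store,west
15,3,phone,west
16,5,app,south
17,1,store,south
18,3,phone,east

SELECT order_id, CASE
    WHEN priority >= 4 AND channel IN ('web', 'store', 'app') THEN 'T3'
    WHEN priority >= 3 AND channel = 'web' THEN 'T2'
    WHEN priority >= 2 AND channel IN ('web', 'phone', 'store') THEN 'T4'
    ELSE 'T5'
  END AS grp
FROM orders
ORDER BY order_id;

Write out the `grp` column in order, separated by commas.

T3, T5, T5, T3, T3, T5, T4, T4, T3, T5, T4

order_id=8: priority >= 4 AND channel IN ('web', 'store', 'app') → T3
order_id=9: ELSE → T5
order_id=10: ELSE → T5
order_id=11: priority >= 4 AND channel IN ('web', 'store', 'app') → T3
order_id=12: priority >= 4 AND channel IN ('web', 'store', 'app') → T3
order_id=13: ELSE → T5
order_id=14: priority >= 2 AND channel IN ('web', 'phone', 'store') → T4
order_id=15: priority >= 2 AND channel IN ('web', 'phone', 'store') → T4
order_id=16: priority >= 4 AND channel IN ('web', 'store', 'app') → T3
order_id=17: ELSE → T5
order_id=18: priority >= 2 AND channel IN ('web', 'phone', 'store') → T4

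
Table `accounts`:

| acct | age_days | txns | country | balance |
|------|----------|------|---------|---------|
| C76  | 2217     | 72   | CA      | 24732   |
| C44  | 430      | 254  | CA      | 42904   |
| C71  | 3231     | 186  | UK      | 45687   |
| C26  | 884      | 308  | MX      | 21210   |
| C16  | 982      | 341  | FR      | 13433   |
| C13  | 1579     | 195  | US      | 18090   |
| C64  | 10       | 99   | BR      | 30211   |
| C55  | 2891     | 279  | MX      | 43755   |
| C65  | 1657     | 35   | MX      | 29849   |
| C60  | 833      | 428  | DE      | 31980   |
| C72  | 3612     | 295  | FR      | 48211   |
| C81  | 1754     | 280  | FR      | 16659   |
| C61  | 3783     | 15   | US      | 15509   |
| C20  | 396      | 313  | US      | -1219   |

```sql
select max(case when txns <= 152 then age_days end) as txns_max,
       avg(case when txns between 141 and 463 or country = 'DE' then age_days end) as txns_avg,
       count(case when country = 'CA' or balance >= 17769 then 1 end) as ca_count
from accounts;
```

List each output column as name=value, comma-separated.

[txns_max: txns <= 152]
acct=C76: ✓ → 2217
acct=C44: ✗
acct=C71: ✗
acct=C26: ✗
acct=C16: ✗
acct=C13: ✗
acct=C64: ✓ → 10
acct=C55: ✗
acct=C65: ✓ → 1657
acct=C60: ✗
acct=C72: ✗
acct=C81: ✗
acct=C61: ✓ → 3783
acct=C20: ✗
txns_max = MAX(2217, 10, 1657, 3783) = 3783
—
[txns_avg: txns between 141 and 463 or country = 'DE']
acct=C76: ✗
acct=C44: ✓ → 430
acct=C71: ✓ → 3231
acct=C26: ✓ → 884
acct=C16: ✓ → 982
acct=C13: ✓ → 1579
acct=C64: ✗
acct=C55: ✓ → 2891
acct=C65: ✗
acct=C60: ✓ → 833
acct=C72: ✓ → 3612
acct=C81: ✓ → 1754
acct=C61: ✗
acct=C20: ✓ → 396
txns_avg = (430 + 3231 + 884 + 982 + 1579 + 2891 + 833 + 3612 + 1754 + 396) / 10 = 1659.2
—
[ca_count: country = 'CA' or balance >= 17769]
acct=C76: ✓ → 1
acct=C44: ✓ → 1
acct=C71: ✓ → 1
acct=C26: ✓ → 1
acct=C16: ✗
acct=C13: ✓ → 1
acct=C64: ✓ → 1
acct=C55: ✓ → 1
acct=C65: ✓ → 1
acct=C60: ✓ → 1
acct=C72: ✓ → 1
acct=C81: ✗
acct=C61: ✗
acct=C20: ✗
ca_count = COUNT(1, 1, 1, 1, 1, 1, 1, 1, 1, 1) = 10

txns_max=3783, txns_avg=1659.2, ca_count=10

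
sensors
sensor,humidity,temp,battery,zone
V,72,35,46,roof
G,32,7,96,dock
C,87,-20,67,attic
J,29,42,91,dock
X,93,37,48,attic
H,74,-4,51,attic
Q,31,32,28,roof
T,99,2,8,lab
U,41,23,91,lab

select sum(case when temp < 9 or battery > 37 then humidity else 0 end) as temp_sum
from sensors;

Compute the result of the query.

sensor=V: ✓ → 72
sensor=G: ✓ → 32
sensor=C: ✓ → 87
sensor=J: ✓ → 29
sensor=X: ✓ → 93
sensor=H: ✓ → 74
sensor=Q: ✗
sensor=T: ✓ → 99
sensor=U: ✓ → 41
temp_sum = 72 + 32 + 87 + 29 + 93 + 74 + 99 + 41 = 527

527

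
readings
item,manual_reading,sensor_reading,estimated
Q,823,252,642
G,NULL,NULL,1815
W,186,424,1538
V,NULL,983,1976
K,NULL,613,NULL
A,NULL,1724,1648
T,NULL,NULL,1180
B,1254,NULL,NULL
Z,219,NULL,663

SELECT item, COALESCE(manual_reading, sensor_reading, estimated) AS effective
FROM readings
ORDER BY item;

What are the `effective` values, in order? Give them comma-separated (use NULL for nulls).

1724, 1254, 1815, 613, 823, 1180, 983, 186, 219

item=A: manual_reading=NULL, sensor_reading=1724 → 1724
item=B: manual_reading=1254 → 1254
item=G: manual_reading=NULL, sensor_reading=NULL, estimated=1815 → 1815
item=K: manual_reading=NULL, sensor_reading=613 → 613
item=Q: manual_reading=823 → 823
item=T: manual_reading=NULL, sensor_reading=NULL, estimated=1180 → 1180
item=V: manual_reading=NULL, sensor_reading=983 → 983
item=W: manual_reading=186 → 186
item=Z: manual_reading=219 → 219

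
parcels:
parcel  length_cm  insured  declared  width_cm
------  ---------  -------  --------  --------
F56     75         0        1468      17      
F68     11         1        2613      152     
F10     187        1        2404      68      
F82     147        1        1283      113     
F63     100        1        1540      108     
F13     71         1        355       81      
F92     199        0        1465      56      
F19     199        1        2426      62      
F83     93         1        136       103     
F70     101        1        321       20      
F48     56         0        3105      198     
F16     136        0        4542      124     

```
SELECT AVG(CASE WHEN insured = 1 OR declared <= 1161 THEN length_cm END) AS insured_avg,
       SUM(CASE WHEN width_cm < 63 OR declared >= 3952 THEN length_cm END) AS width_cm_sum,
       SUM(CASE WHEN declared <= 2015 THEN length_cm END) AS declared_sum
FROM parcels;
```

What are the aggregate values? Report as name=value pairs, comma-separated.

insured_avg=113.625, width_cm_sum=710, declared_sum=786

[insured_avg: insured = 1 OR declared <= 1161]
parcel=F56: ✗
parcel=F68: ✓ → 11
parcel=F10: ✓ → 187
parcel=F82: ✓ → 147
parcel=F63: ✓ → 100
parcel=F13: ✓ → 71
parcel=F92: ✗
parcel=F19: ✓ → 199
parcel=F83: ✓ → 93
parcel=F70: ✓ → 101
parcel=F48: ✗
parcel=F16: ✗
insured_avg = (11 + 187 + 147 + 100 + 71 + 199 + 93 + 101) / 8 = 113.625
—
[width_cm_sum: width_cm < 63 OR declared >= 3952]
parcel=F56: ✓ → 75
parcel=F68: ✗
parcel=F10: ✗
parcel=F82: ✗
parcel=F63: ✗
parcel=F13: ✗
parcel=F92: ✓ → 199
parcel=F19: ✓ → 199
parcel=F83: ✗
parcel=F70: ✓ → 101
parcel=F48: ✗
parcel=F16: ✓ → 136
width_cm_sum = 75 + 199 + 199 + 101 + 136 = 710
—
[declared_sum: declared <= 2015]
parcel=F56: ✓ → 75
parcel=F68: ✗
parcel=F10: ✗
parcel=F82: ✓ → 147
parcel=F63: ✓ → 100
parcel=F13: ✓ → 71
parcel=F92: ✓ → 199
parcel=F19: ✗
parcel=F83: ✓ → 93
parcel=F70: ✓ → 101
parcel=F48: ✗
parcel=F16: ✗
declared_sum = 75 + 147 + 100 + 71 + 199 + 93 + 101 = 786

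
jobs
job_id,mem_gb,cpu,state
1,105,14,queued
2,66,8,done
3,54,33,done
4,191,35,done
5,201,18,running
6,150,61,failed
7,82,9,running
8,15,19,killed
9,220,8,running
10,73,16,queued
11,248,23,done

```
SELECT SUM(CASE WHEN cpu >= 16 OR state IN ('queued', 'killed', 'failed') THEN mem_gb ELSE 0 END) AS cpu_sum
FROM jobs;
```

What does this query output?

job_id=1: ✓ → 105
job_id=2: ✗
job_id=3: ✓ → 54
job_id=4: ✓ → 191
job_id=5: ✓ → 201
job_id=6: ✓ → 150
job_id=7: ✗
job_id=8: ✓ → 15
job_id=9: ✗
job_id=10: ✓ → 73
job_id=11: ✓ → 248
cpu_sum = 105 + 54 + 191 + 201 + 150 + 15 + 73 + 248 = 1037

1037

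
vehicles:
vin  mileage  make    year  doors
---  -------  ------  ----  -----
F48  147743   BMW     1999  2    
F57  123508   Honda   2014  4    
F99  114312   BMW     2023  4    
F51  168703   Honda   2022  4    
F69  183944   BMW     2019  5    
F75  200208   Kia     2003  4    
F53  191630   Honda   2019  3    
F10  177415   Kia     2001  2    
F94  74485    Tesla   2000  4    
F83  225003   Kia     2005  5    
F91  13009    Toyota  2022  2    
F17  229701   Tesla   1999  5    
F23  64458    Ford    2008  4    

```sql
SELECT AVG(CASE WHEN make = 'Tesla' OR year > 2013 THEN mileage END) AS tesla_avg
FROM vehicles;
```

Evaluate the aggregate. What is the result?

vin=F48: ✗
vin=F57: ✓ → 123508
vin=F99: ✓ → 114312
vin=F51: ✓ → 168703
vin=F69: ✓ → 183944
vin=F75: ✗
vin=F53: ✓ → 191630
vin=F10: ✗
vin=F94: ✓ → 74485
vin=F83: ✗
vin=F91: ✓ → 13009
vin=F17: ✓ → 229701
vin=F23: ✗
tesla_avg = (123508 + 114312 + 168703 + 183944 + 191630 + 74485 + 13009 + 229701) / 8 = 137411.5

137411.5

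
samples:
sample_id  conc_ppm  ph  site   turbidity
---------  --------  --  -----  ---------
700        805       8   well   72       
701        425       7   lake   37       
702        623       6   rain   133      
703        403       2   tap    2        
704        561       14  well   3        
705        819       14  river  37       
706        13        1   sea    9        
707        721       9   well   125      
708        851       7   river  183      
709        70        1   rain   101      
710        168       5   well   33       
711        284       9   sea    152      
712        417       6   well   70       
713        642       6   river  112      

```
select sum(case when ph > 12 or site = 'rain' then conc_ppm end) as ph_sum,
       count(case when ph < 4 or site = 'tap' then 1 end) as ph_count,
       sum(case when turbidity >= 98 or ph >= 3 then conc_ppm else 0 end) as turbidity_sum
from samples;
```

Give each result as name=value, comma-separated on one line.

ph_sum=2073, ph_count=3, turbidity_sum=6386

[ph_sum: ph > 12 or site = 'rain']
sample_id=700: ✗
sample_id=701: ✗
sample_id=702: ✓ → 623
sample_id=703: ✗
sample_id=704: ✓ → 561
sample_id=705: ✓ → 819
sample_id=706: ✗
sample_id=707: ✗
sample_id=708: ✗
sample_id=709: ✓ → 70
sample_id=710: ✗
sample_id=711: ✗
sample_id=712: ✗
sample_id=713: ✗
ph_sum = 623 + 561 + 819 + 70 = 2073
—
[ph_count: ph < 4 or site = 'tap']
sample_id=700: ✗
sample_id=701: ✗
sample_id=702: ✗
sample_id=703: ✓ → 1
sample_id=704: ✗
sample_id=705: ✗
sample_id=706: ✓ → 1
sample_id=707: ✗
sample_id=708: ✗
sample_id=709: ✓ → 1
sample_id=710: ✗
sample_id=711: ✗
sample_id=712: ✗
sample_id=713: ✗
ph_count = COUNT(1, 1, 1) = 3
—
[turbidity_sum: turbidity >= 98 or ph >= 3]
sample_id=700: ✓ → 805
sample_id=701: ✓ → 425
sample_id=702: ✓ → 623
sample_id=703: ✗
sample_id=704: ✓ → 561
sample_id=705: ✓ → 819
sample_id=706: ✗
sample_id=707: ✓ → 721
sample_id=708: ✓ → 851
sample_id=709: ✓ → 70
sample_id=710: ✓ → 168
sample_id=711: ✓ → 284
sample_id=712: ✓ → 417
sample_id=713: ✓ → 642
turbidity_sum = 805 + 425 + 623 + 561 + 819 + 721 + 851 + 70 + 168 + 284 + 417 + 642 = 6386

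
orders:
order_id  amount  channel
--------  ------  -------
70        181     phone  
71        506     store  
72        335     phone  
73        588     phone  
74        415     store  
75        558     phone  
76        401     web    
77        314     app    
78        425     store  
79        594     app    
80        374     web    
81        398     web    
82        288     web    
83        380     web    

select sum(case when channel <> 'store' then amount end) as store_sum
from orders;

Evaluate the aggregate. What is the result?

4411

order_id=70: ✓ → 181
order_id=71: ✗
order_id=72: ✓ → 335
order_id=73: ✓ → 588
order_id=74: ✗
order_id=75: ✓ → 558
order_id=76: ✓ → 401
order_id=77: ✓ → 314
order_id=78: ✗
order_id=79: ✓ → 594
order_id=80: ✓ → 374
order_id=81: ✓ → 398
order_id=82: ✓ → 288
order_id=83: ✓ → 380
store_sum = 181 + 335 + 588 + 558 + 401 + 314 + 594 + 374 + 398 + 288 + 380 = 4411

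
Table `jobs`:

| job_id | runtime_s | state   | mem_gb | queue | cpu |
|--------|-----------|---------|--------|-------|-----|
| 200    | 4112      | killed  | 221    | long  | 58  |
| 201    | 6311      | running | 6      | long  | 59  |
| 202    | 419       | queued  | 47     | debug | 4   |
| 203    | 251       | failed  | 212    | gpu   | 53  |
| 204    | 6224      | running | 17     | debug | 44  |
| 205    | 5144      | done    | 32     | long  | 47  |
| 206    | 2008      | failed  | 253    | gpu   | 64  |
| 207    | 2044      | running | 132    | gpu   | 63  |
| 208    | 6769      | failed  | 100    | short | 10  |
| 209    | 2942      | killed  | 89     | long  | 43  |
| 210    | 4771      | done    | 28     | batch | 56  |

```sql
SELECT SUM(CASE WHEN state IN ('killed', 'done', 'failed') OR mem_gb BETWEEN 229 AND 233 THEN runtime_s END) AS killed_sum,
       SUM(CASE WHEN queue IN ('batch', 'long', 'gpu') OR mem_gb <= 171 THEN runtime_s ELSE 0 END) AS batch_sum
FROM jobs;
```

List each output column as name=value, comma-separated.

killed_sum=25997, batch_sum=40995

[killed_sum: state IN ('killed', 'done', 'failed') OR mem_gb BETWEEN 229 AND 233]
job_id=200: ✓ → 4112
job_id=201: ✗
job_id=202: ✗
job_id=203: ✓ → 251
job_id=204: ✗
job_id=205: ✓ → 5144
job_id=206: ✓ → 2008
job_id=207: ✗
job_id=208: ✓ → 6769
job_id=209: ✓ → 2942
job_id=210: ✓ → 4771
killed_sum = 4112 + 251 + 5144 + 2008 + 6769 + 2942 + 4771 = 25997
—
[batch_sum: queue IN ('batch', 'long', 'gpu') OR mem_gb <= 171]
job_id=200: ✓ → 4112
job_id=201: ✓ → 6311
job_id=202: ✓ → 419
job_id=203: ✓ → 251
job_id=204: ✓ → 6224
job_id=205: ✓ → 5144
job_id=206: ✓ → 2008
job_id=207: ✓ → 2044
job_id=208: ✓ → 6769
job_id=209: ✓ → 2942
job_id=210: ✓ → 4771
batch_sum = 4112 + 6311 + 419 + 251 + 6224 + 5144 + 2008 + 2044 + 6769 + 2942 + 4771 = 40995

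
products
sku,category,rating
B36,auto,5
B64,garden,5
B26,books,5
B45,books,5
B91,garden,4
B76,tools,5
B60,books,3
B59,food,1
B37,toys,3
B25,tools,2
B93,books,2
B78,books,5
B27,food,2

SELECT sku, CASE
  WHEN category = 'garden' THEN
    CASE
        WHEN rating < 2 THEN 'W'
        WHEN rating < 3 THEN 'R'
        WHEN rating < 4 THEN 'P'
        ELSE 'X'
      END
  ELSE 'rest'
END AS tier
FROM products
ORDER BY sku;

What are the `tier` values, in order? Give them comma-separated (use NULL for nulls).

sku=B25: category='tools' → outer ELSE → rest
sku=B26: category='books' → outer ELSE → rest
sku=B27: category='food' → outer ELSE → rest
sku=B36: category='auto' → outer ELSE → rest
sku=B37: category='toys' → outer ELSE → rest
sku=B45: category='books' → outer ELSE → rest
sku=B59: category='food' → outer ELSE → rest
sku=B60: category='books' → outer ELSE → rest
sku=B64: category='garden' → inner[ELSE] → X
sku=B76: category='tools' → outer ELSE → rest
sku=B78: category='books' → outer ELSE → rest
sku=B91: category='garden' → inner[ELSE] → X
sku=B93: category='books' → outer ELSE → rest

rest, rest, rest, rest, rest, rest, rest, rest, X, rest, rest, X, rest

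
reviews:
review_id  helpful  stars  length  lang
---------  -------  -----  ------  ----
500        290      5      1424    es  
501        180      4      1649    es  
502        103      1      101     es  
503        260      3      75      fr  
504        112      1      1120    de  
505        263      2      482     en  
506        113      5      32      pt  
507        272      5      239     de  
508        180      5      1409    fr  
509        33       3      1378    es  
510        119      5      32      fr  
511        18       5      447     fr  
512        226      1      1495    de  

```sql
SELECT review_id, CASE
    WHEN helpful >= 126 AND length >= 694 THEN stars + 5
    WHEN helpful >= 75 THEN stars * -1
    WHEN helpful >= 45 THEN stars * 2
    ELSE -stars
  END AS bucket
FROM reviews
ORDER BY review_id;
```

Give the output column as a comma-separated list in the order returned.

10, 9, -1, -3, -1, -2, -5, -5, 10, -3, -5, -5, 6

review_id=500: helpful >= 126 AND length >= 694 → 10
review_id=501: helpful >= 126 AND length >= 694 → 9
review_id=502: helpful >= 75 → -1
review_id=503: helpful >= 75 → -3
review_id=504: helpful >= 75 → -1
review_id=505: helpful >= 75 → -2
review_id=506: helpful >= 75 → -5
review_id=507: helpful >= 75 → -5
review_id=508: helpful >= 126 AND length >= 694 → 10
review_id=509: ELSE → -3
review_id=510: helpful >= 75 → -5
review_id=511: ELSE → -5
review_id=512: helpful >= 126 AND length >= 694 → 6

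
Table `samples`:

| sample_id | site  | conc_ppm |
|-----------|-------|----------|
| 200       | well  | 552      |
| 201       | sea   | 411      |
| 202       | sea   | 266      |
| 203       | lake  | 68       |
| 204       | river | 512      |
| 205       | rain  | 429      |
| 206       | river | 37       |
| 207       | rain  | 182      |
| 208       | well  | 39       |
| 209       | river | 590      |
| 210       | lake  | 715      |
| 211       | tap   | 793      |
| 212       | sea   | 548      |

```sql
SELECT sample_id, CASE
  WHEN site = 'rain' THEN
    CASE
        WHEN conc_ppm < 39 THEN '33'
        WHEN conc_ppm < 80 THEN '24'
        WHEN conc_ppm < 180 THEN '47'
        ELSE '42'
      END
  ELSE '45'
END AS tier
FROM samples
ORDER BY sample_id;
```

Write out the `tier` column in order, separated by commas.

45, 45, 45, 45, 45, 42, 45, 42, 45, 45, 45, 45, 45

sample_id=200: site='well' → outer ELSE → 45
sample_id=201: site='sea' → outer ELSE → 45
sample_id=202: site='sea' → outer ELSE → 45
sample_id=203: site='lake' → outer ELSE → 45
sample_id=204: site='river' → outer ELSE → 45
sample_id=205: site='rain' → inner[ELSE] → 42
sample_id=206: site='river' → outer ELSE → 45
sample_id=207: site='rain' → inner[ELSE] → 42
sample_id=208: site='well' → outer ELSE → 45
sample_id=209: site='river' → outer ELSE → 45
sample_id=210: site='lake' → outer ELSE → 45
sample_id=211: site='tap' → outer ELSE → 45
sample_id=212: site='sea' → outer ELSE → 45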